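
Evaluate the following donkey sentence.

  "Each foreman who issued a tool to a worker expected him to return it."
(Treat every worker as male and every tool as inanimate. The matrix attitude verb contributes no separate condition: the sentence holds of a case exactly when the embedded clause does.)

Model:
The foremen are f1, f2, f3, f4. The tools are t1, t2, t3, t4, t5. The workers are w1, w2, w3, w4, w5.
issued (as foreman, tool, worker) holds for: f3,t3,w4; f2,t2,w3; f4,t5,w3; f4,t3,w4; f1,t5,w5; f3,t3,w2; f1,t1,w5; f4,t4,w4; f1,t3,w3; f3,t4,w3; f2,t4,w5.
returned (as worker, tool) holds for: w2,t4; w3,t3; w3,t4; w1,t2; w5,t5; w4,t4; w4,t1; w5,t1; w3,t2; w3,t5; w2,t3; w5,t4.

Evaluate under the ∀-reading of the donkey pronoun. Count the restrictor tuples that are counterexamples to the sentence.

"him" takes "a worker" as antecedent and "it" takes "a tool"; both are donkey pronouns co-varying with the restrictor.
Strong reading: for every (f,t,w) with issued(f,t,w), returned(w,t).
Restrictor triples: (f1,t1,w5)→returned(w5,t1) ✓  (f1,t3,w3)→returned(w3,t3) ✓  (f1,t5,w5)→returned(w5,t5) ✓  (f2,t2,w3)→returned(w3,t2) ✓  (f2,t4,w5)→returned(w5,t4) ✓  (f3,t3,w2)→returned(w2,t3) ✓  (f3,t3,w4)→returned(w4,t3) ✗  (f3,t4,w3)→returned(w3,t4) ✓  (f4,t3,w4)→returned(w4,t3) ✗  (f4,t4,w4)→returned(w4,t4) ✓  (f4,t5,w3)→returned(w3,t5) ✓
Counterexamples (restrictor triples failing the scope): 2.

2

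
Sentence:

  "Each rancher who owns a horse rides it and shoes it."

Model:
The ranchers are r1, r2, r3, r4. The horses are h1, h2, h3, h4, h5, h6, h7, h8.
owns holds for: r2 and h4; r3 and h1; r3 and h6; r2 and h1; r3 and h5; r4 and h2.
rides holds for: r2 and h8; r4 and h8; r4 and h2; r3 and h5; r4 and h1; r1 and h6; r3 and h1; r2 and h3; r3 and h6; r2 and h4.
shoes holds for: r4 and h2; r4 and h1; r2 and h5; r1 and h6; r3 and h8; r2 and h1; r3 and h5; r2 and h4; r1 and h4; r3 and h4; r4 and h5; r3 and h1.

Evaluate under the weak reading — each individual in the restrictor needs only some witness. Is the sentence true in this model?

True

"it" takes "a horse" as antecedent — a donkey pronoun bound across the clause boundary.
Weak reading: every rancher r with some owns-horse has at least one owns-horse h such that rides(r,h) ∧ shoes(r,h).
Per rancher: r2:✓  r3:✓  r4:✓
Every rancher in the restrictor has a witness.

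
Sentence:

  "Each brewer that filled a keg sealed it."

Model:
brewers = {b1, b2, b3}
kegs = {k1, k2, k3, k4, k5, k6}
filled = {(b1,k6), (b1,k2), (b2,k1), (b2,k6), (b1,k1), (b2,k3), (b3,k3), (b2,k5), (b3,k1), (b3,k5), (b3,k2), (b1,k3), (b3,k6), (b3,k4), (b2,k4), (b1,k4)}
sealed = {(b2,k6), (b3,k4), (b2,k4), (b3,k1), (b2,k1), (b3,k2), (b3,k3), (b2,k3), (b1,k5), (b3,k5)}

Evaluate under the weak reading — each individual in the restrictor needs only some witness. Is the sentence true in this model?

"it" takes "a keg" as antecedent — a donkey pronoun bound across the clause boundary.
Weak reading: every brewer b with some filled-keg has at least one filled-keg k such that sealed(b,k).
Per brewer: b1:✗  b2:✓  b3:✓
b1 has no witness among its filled-kegs.

False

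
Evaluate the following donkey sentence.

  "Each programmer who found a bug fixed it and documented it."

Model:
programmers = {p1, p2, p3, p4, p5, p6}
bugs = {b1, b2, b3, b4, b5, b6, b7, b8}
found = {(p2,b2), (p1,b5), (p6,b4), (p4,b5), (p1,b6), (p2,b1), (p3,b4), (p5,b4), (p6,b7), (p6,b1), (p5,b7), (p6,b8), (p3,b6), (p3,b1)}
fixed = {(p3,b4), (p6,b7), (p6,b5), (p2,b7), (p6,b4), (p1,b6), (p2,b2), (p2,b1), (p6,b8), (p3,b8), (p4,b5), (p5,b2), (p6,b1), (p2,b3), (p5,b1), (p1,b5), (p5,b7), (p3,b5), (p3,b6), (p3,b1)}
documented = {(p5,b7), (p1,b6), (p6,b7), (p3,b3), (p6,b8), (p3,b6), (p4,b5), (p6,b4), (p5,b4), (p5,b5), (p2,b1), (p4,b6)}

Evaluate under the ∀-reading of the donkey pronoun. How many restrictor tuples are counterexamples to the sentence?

"it" takes "a bug" as antecedent — a donkey pronoun bound across the clause boundary.
Strong reading: for every (p,b) with found(p,b), fixed(p,b) ∧ documented(p,b).
Restrictor pairs: (p1,b5) ✗  (p1,b6) ✓  (p2,b1) ✓  (p2,b2) ✗  (p3,b1) ✗  (p3,b4) ✗  (p3,b6) ✓  (p4,b5) ✓  (p5,b4) ✗  (p5,b7) ✓  (p6,b1) ✗  (p6,b4) ✓  (p6,b7) ✓  (p6,b8) ✓
Counterexamples (restrictor pairs failing the scope): 6.

6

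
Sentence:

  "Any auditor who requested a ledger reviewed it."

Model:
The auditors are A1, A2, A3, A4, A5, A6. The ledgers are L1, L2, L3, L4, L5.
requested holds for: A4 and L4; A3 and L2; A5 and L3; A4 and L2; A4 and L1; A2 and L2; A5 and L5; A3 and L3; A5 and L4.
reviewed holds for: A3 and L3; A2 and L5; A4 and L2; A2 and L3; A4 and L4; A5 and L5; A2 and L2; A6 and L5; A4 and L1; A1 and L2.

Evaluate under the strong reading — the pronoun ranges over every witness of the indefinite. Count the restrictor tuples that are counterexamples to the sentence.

3

"it" takes "a ledger" as antecedent — a donkey pronoun bound across the clause boundary.
Strong reading: for every (a,l) with requested(a,l), reviewed(a,l).
Restrictor pairs: (A2,L2) ✓  (A3,L2) ✗  (A3,L3) ✓  (A4,L1) ✓  (A4,L2) ✓  (A4,L4) ✓  (A5,L3) ✗  (A5,L4) ✗  (A5,L5) ✓
Counterexamples (restrictor pairs failing the scope): 3.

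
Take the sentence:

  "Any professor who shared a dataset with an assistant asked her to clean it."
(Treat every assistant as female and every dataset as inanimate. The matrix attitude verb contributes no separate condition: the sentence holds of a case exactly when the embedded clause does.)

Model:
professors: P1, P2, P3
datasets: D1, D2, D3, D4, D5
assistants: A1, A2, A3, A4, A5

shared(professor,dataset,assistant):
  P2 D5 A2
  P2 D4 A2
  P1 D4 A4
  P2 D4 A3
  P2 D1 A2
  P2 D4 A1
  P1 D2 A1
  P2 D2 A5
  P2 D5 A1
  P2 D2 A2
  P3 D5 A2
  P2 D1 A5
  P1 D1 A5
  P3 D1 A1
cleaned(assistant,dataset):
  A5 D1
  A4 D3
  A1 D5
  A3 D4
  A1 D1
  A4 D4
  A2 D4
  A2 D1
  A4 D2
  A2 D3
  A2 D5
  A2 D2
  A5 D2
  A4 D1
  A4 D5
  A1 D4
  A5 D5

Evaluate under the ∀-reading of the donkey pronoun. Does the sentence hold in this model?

False

"her" takes "an assistant" as antecedent and "it" takes "a dataset"; both are donkey pronouns co-varying with the restrictor.
Strong reading: for every (p,d,a) with shared(p,d,a), cleaned(a,d).
Restrictor triples: (P1,D1,A5)→cleaned(A5,D1) ✓  (P1,D2,A1)→cleaned(A1,D2) ✗  (P1,D4,A4)→cleaned(A4,D4) ✓  (P2,D1,A2)→cleaned(A2,D1) ✓  (P2,D1,A5)→cleaned(A5,D1) ✓  (P2,D2,A2)→cleaned(A2,D2) ✓  (P2,D2,A5)→cleaned(A5,D2) ✓  (P2,D4,A1)→cleaned(A1,D4) ✓  (P2,D4,A2)→cleaned(A2,D4) ✓  (P2,D4,A3)→cleaned(A3,D4) ✓  (P2,D5,A1)→cleaned(A1,D5) ✓  (P2,D5,A2)→cleaned(A2,D5) ✓  (P3,D1,A1)→cleaned(A1,D1) ✓  (P3,D5,A2)→cleaned(A2,D5) ✓
Counterexample: (P1,D2,A1) — cleaned(A1,D2) does not hold.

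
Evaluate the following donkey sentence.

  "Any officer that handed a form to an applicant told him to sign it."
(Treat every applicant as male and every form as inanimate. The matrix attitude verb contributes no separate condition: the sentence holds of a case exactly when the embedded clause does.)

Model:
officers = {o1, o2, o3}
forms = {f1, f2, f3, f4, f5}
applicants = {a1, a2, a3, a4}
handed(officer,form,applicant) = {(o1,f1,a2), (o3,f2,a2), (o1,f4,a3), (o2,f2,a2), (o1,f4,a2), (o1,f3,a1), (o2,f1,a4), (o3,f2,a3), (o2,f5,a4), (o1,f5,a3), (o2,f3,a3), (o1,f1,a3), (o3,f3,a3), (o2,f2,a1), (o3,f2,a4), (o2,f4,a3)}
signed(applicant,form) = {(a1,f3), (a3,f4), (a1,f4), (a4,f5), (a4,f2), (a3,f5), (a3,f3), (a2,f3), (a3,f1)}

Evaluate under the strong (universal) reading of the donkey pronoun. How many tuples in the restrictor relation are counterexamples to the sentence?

"him" takes "an applicant" as antecedent and "it" takes "a form"; both are donkey pronouns co-varying with the restrictor.
Strong reading: for every (o,f,a) with handed(o,f,a), signed(a,f).
Restrictor triples: (o1,f1,a2)→signed(a2,f1) ✗  (o1,f1,a3)→signed(a3,f1) ✓  (o1,f3,a1)→signed(a1,f3) ✓  (o1,f4,a2)→signed(a2,f4) ✗  (o1,f4,a3)→signed(a3,f4) ✓  (o1,f5,a3)→signed(a3,f5) ✓  (o2,f1,a4)→signed(a4,f1) ✗  (o2,f2,a1)→signed(a1,f2) ✗  (o2,f2,a2)→signed(a2,f2) ✗  (o2,f3,a3)→signed(a3,f3) ✓  (o2,f4,a3)→signed(a3,f4) ✓  (o2,f5,a4)→signed(a4,f5) ✓  (o3,f2,a2)→signed(a2,f2) ✗  (o3,f2,a3)→signed(a3,f2) ✗  (o3,f2,a4)→signed(a4,f2) ✓  (o3,f3,a3)→signed(a3,f3) ✓
Counterexamples (restrictor triples failing the scope): 7.

7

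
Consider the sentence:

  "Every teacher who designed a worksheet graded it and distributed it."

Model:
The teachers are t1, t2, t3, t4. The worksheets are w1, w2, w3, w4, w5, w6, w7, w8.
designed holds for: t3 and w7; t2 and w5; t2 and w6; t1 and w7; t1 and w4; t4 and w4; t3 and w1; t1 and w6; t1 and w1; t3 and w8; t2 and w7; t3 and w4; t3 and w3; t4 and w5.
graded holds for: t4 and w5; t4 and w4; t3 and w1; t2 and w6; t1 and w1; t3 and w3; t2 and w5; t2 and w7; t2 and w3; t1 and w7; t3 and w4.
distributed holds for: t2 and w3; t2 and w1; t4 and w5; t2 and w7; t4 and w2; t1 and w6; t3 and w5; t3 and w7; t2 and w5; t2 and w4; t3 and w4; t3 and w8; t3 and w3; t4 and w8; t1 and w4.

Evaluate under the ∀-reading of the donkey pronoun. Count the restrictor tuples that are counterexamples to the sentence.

"it" takes "a worksheet" as antecedent — a donkey pronoun bound across the clause boundary.
Strong reading: for every (t,w) with designed(t,w), graded(t,w) ∧ distributed(t,w).
Restrictor pairs: (t1,w1) ✗  (t1,w4) ✗  (t1,w6) ✗  (t1,w7) ✗  (t2,w5) ✓  (t2,w6) ✗  (t2,w7) ✓  (t3,w1) ✗  (t3,w3) ✓  (t3,w4) ✓  (t3,w7) ✗  (t3,w8) ✗  (t4,w4) ✗  (t4,w5) ✓
Counterexamples (restrictor pairs failing the scope): 9.

9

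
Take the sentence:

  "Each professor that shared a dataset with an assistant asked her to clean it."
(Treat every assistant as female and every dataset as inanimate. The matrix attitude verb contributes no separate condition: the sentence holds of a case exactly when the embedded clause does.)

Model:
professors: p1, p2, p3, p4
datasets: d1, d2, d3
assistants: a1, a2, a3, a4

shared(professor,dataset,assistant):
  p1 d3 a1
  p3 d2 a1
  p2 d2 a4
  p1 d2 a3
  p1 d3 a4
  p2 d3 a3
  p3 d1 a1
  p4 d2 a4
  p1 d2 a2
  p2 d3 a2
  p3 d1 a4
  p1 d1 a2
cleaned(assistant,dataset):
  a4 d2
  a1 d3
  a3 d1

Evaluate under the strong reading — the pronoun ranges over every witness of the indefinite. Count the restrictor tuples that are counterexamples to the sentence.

"her" takes "an assistant" as antecedent and "it" takes "a dataset"; both are donkey pronouns co-varying with the restrictor.
Strong reading: for every (p,d,a) with shared(p,d,a), cleaned(a,d).
Restrictor triples: (p1,d1,a2)→cleaned(a2,d1) ✗  (p1,d2,a2)→cleaned(a2,d2) ✗  (p1,d2,a3)→cleaned(a3,d2) ✗  (p1,d3,a1)→cleaned(a1,d3) ✓  (p1,d3,a4)→cleaned(a4,d3) ✗  (p2,d2,a4)→cleaned(a4,d2) ✓  (p2,d3,a2)→cleaned(a2,d3) ✗  (p2,d3,a3)→cleaned(a3,d3) ✗  (p3,d1,a1)→cleaned(a1,d1) ✗  (p3,d1,a4)→cleaned(a4,d1) ✗  (p3,d2,a1)→cleaned(a1,d2) ✗  (p4,d2,a4)→cleaned(a4,d2) ✓
Counterexamples (restrictor triples failing the scope): 9.

9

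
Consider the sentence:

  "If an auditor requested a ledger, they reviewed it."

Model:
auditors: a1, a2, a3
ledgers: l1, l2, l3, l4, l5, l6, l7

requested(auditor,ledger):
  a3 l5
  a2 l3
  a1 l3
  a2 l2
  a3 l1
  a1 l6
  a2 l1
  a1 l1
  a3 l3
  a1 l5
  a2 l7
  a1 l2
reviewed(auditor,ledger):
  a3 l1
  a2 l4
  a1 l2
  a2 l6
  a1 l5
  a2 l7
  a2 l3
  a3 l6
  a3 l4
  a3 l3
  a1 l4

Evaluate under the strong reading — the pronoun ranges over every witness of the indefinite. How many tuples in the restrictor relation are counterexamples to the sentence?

"it" takes "a ledger" as antecedent — a donkey pronoun bound across the clause boundary.
Strong reading: for every (a,l) with requested(a,l), reviewed(a,l).
Restrictor pairs: (a1,l1) ✗  (a1,l2) ✓  (a1,l3) ✗  (a1,l5) ✓  (a1,l6) ✗  (a2,l1) ✗  (a2,l2) ✗  (a2,l3) ✓  (a2,l7) ✓  (a3,l1) ✓  (a3,l3) ✓  (a3,l5) ✗
Counterexamples (restrictor pairs failing the scope): 6.

6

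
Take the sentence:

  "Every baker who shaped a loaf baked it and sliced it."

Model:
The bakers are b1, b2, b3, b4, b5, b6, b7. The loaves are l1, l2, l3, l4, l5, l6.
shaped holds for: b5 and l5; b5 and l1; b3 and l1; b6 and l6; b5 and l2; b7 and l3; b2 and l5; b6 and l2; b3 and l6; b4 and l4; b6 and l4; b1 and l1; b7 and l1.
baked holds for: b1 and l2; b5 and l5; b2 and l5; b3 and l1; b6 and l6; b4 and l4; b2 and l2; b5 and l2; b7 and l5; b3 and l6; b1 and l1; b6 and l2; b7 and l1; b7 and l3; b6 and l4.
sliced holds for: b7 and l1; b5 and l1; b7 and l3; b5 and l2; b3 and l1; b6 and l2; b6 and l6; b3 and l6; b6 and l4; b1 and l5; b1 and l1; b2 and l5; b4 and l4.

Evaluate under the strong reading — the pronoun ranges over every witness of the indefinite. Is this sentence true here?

False

"it" takes "a loaf" as antecedent — a donkey pronoun bound across the clause boundary.
Strong reading: for every (b,l) with shaped(b,l), baked(b,l) ∧ sliced(b,l).
Restrictor pairs: (b1,l1) ✓  (b2,l5) ✓  (b3,l1) ✓  (b3,l6) ✓  (b4,l4) ✓  (b5,l1) ✗  (b5,l2) ✓  (b5,l5) ✗  (b6,l2) ✓  (b6,l4) ✓  (b6,l6) ✓  (b7,l1) ✓  (b7,l3) ✓
Counterexample: (b5,l1) is in shaped but fails the scope.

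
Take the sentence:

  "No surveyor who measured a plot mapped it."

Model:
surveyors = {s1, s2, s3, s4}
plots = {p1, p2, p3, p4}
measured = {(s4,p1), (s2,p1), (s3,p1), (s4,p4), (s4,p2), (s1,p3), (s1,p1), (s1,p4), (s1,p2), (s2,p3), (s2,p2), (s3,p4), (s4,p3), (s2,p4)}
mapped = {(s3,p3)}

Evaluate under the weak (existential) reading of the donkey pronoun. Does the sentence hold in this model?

True

"it" takes "a plot" as antecedent — a donkey pronoun bound across the clause boundary.
Truth condition: for no (s,p) with measured(s,p) does mapped(s,p) hold.
Restrictor pairs — does the scope hold? (s1,p1):fails  (s1,p2):fails  (s1,p3):fails  (s1,p4):fails  (s2,p1):fails  (s2,p2):fails  (s2,p3):fails  (s2,p4):fails  (s3,p1):fails  (s3,p4):fails  (s4,p1):fails  (s4,p2):fails  (s4,p3):fails  (s4,p4):fails
Scope holds for no restrictor pair, so the sentence is true.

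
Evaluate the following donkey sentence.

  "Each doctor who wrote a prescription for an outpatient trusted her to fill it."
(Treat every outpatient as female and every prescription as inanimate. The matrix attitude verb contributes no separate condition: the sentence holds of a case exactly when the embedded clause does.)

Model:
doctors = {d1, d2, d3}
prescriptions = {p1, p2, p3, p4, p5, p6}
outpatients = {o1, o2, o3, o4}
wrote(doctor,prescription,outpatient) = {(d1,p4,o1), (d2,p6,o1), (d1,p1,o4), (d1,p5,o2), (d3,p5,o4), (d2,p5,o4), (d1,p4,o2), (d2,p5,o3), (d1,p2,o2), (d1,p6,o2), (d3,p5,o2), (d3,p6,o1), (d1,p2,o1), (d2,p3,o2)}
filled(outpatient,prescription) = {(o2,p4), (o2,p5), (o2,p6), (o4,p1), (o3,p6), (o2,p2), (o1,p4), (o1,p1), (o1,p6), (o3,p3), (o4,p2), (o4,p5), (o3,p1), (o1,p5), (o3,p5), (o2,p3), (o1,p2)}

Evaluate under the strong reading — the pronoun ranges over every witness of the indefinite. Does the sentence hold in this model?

True

"her" takes "an outpatient" as antecedent and "it" takes "a prescription"; both are donkey pronouns co-varying with the restrictor.
Strong reading: for every (d,p,o) with wrote(d,p,o), filled(o,p).
Restrictor triples: (d1,p1,o4)→filled(o4,p1) ✓  (d1,p2,o1)→filled(o1,p2) ✓  (d1,p2,o2)→filled(o2,p2) ✓  (d1,p4,o1)→filled(o1,p4) ✓  (d1,p4,o2)→filled(o2,p4) ✓  (d1,p5,o2)→filled(o2,p5) ✓  (d1,p6,o2)→filled(o2,p6) ✓  (d2,p3,o2)→filled(o2,p3) ✓  (d2,p5,o3)→filled(o3,p5) ✓  (d2,p5,o4)→filled(o4,p5) ✓  (d2,p6,o1)→filled(o1,p6) ✓  (d3,p5,o2)→filled(o2,p5) ✓  (d3,p5,o4)→filled(o4,p5) ✓  (d3,p6,o1)→filled(o1,p6) ✓
Every restrictor triple satisfies the scope.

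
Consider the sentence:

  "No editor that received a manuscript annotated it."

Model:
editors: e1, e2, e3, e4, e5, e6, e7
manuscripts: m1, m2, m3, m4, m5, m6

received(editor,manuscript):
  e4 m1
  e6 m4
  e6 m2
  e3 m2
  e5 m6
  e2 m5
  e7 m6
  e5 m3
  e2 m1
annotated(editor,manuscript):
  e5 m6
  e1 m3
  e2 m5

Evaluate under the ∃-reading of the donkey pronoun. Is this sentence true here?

False

"it" takes "a manuscript" as antecedent — a donkey pronoun bound across the clause boundary.
Truth condition: for no (e,m) with received(e,m) does annotated(e,m) hold.
Restrictor pairs — does the scope hold? (e2,m1):fails  (e2,m5):holds  (e3,m2):fails  (e4,m1):fails  (e5,m3):fails  (e5,m6):holds  (e6,m2):fails  (e6,m4):fails  (e7,m6):fails
Scope holds for 2 pair(s), so the sentence is false.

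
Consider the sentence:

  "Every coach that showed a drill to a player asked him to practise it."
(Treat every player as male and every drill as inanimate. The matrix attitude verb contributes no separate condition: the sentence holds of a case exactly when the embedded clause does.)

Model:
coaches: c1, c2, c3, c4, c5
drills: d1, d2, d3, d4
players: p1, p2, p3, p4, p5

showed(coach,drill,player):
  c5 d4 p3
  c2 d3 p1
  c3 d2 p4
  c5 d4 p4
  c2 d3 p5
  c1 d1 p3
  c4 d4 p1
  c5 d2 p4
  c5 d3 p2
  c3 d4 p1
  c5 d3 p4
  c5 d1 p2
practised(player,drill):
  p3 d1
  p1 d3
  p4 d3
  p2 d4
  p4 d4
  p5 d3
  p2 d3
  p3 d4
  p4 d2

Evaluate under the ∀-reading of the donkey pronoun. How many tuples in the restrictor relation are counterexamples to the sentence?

3

"him" takes "a player" as antecedent and "it" takes "a drill"; both are donkey pronouns co-varying with the restrictor.
Strong reading: for every (c,d,p) with showed(c,d,p), practised(p,d).
Restrictor triples: (c1,d1,p3)→practised(p3,d1) ✓  (c2,d3,p1)→practised(p1,d3) ✓  (c2,d3,p5)→practised(p5,d3) ✓  (c3,d2,p4)→practised(p4,d2) ✓  (c3,d4,p1)→practised(p1,d4) ✗  (c4,d4,p1)→practised(p1,d4) ✗  (c5,d1,p2)→practised(p2,d1) ✗  (c5,d2,p4)→practised(p4,d2) ✓  (c5,d3,p2)→practised(p2,d3) ✓  (c5,d3,p4)→practised(p4,d3) ✓  (c5,d4,p3)→practised(p3,d4) ✓  (c5,d4,p4)→practised(p4,d4) ✓
Counterexamples (restrictor triples failing the scope): 3.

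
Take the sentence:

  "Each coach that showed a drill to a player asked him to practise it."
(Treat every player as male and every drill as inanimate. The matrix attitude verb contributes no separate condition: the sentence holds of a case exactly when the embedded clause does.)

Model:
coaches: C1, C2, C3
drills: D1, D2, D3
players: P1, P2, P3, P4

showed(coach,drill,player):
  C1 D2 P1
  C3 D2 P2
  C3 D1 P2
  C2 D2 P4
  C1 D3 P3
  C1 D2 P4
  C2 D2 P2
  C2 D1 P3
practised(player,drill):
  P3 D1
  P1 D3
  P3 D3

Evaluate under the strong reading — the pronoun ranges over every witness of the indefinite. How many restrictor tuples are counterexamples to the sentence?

"him" takes "a player" as antecedent and "it" takes "a drill"; both are donkey pronouns co-varying with the restrictor.
Strong reading: for every (c,d,p) with showed(c,d,p), practised(p,d).
Restrictor triples: (C1,D2,P1)→practised(P1,D2) ✗  (C1,D2,P4)→practised(P4,D2) ✗  (C1,D3,P3)→practised(P3,D3) ✓  (C2,D1,P3)→practised(P3,D1) ✓  (C2,D2,P2)→practised(P2,D2) ✗  (C2,D2,P4)→practised(P4,D2) ✗  (C3,D1,P2)→practised(P2,D1) ✗  (C3,D2,P2)→practised(P2,D2) ✗
Counterexamples (restrictor triples failing the scope): 6.

6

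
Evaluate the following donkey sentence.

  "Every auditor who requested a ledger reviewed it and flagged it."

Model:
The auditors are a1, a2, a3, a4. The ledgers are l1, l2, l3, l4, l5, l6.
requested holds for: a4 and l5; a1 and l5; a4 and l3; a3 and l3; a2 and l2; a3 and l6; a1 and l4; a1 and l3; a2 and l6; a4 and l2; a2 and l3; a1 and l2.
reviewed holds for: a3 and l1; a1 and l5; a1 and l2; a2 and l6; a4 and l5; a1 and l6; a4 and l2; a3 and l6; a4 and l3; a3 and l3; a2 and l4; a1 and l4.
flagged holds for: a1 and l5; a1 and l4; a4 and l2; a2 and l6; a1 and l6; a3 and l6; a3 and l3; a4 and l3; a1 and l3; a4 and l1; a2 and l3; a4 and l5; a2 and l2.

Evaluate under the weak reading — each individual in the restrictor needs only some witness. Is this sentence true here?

"it" takes "a ledger" as antecedent — a donkey pronoun bound across the clause boundary.
Weak reading: every auditor a with some requested-ledger has at least one requested-ledger l such that reviewed(a,l) ∧ flagged(a,l).
Per auditor: a1:✓  a2:✓  a3:✓  a4:✓
Every auditor in the restrictor has a witness.

True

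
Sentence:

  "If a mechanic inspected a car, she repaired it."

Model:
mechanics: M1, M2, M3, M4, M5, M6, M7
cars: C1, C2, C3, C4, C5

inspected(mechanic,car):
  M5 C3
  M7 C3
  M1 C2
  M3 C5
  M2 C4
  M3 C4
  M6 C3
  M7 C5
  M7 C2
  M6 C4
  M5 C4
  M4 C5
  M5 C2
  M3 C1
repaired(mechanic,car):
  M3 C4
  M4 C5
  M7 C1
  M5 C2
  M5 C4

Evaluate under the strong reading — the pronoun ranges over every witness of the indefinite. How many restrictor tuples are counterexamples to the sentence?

10

"it" takes "a car" as antecedent — a donkey pronoun bound across the clause boundary.
Strong reading: for every (m,c) with inspected(m,c), repaired(m,c).
Restrictor pairs: (M1,C2) ✗  (M2,C4) ✗  (M3,C1) ✗  (M3,C4) ✓  (M3,C5) ✗  (M4,C5) ✓  (M5,C2) ✓  (M5,C3) ✗  (M5,C4) ✓  (M6,C3) ✗  (M6,C4) ✗  (M7,C2) ✗  (M7,C3) ✗  (M7,C5) ✗
Counterexamples (restrictor pairs failing the scope): 10.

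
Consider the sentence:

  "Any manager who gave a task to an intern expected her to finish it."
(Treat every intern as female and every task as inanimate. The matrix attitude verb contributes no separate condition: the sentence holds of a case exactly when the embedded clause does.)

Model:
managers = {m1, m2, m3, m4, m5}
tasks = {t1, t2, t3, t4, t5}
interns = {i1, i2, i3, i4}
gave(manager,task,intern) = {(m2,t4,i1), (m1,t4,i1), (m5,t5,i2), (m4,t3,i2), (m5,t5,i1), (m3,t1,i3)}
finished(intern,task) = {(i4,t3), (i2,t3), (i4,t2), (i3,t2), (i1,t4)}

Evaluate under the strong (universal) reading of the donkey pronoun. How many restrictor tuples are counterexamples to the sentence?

3

"her" takes "an intern" as antecedent and "it" takes "a task"; both are donkey pronouns co-varying with the restrictor.
Strong reading: for every (m,t,i) with gave(m,t,i), finished(i,t).
Restrictor triples: (m1,t4,i1)→finished(i1,t4) ✓  (m2,t4,i1)→finished(i1,t4) ✓  (m3,t1,i3)→finished(i3,t1) ✗  (m4,t3,i2)→finished(i2,t3) ✓  (m5,t5,i1)→finished(i1,t5) ✗  (m5,t5,i2)→finished(i2,t5) ✗
Counterexamples (restrictor triples failing the scope): 3.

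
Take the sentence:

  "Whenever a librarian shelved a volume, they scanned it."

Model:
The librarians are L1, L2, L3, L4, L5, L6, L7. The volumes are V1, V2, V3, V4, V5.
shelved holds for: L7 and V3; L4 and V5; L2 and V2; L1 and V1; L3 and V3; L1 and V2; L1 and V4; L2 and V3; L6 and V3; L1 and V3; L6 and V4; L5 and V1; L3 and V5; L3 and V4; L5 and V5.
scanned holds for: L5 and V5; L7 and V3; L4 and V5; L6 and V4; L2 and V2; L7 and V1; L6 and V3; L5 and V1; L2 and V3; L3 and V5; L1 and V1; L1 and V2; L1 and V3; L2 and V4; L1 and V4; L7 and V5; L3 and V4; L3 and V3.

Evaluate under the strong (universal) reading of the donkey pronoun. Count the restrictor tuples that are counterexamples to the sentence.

"it" takes "a volume" as antecedent — a donkey pronoun bound across the clause boundary.
Strong reading: for every (l,v) with shelved(l,v), scanned(l,v).
Restrictor pairs: (L1,V1) ✓  (L1,V2) ✓  (L1,V3) ✓  (L1,V4) ✓  (L2,V2) ✓  (L2,V3) ✓  (L3,V3) ✓  (L3,V4) ✓  (L3,V5) ✓  (L4,V5) ✓  (L5,V1) ✓  (L5,V5) ✓  (L6,V3) ✓  (L6,V4) ✓  (L7,V3) ✓
Counterexamples (restrictor pairs failing the scope): 0.

0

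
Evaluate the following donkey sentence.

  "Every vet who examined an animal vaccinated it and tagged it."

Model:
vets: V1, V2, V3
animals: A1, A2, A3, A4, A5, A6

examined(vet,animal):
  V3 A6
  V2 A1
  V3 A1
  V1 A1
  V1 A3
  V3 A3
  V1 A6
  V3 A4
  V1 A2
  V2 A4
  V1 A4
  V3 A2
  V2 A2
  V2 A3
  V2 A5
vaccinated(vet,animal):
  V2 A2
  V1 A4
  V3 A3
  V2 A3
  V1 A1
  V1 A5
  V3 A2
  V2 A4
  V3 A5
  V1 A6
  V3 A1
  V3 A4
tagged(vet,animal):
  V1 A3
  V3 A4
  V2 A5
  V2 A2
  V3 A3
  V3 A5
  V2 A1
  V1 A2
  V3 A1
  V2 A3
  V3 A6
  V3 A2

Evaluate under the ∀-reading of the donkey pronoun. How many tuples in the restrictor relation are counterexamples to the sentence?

9

"it" takes "an animal" as antecedent — a donkey pronoun bound across the clause boundary.
Strong reading: for every (v,a) with examined(v,a), vaccinated(v,a) ∧ tagged(v,a).
Restrictor pairs: (V1,A1) ✗  (V1,A2) ✗  (V1,A3) ✗  (V1,A4) ✗  (V1,A6) ✗  (V2,A1) ✗  (V2,A2) ✓  (V2,A3) ✓  (V2,A4) ✗  (V2,A5) ✗  (V3,A1) ✓  (V3,A2) ✓  (V3,A3) ✓  (V3,A4) ✓  (V3,A6) ✗
Counterexamples (restrictor pairs failing the scope): 9.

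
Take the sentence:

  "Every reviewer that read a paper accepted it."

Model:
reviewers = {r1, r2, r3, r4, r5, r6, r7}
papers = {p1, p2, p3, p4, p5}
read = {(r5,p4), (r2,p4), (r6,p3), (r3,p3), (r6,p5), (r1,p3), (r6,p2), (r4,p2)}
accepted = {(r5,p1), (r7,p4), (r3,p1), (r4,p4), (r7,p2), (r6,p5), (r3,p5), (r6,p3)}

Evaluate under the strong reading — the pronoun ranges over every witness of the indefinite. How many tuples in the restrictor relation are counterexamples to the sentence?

"it" takes "a paper" as antecedent — a donkey pronoun bound across the clause boundary.
Strong reading: for every (r,p) with read(r,p), accepted(r,p).
Restrictor pairs: (r1,p3) ✗  (r2,p4) ✗  (r3,p3) ✗  (r4,p2) ✗  (r5,p4) ✗  (r6,p2) ✗  (r6,p3) ✓  (r6,p5) ✓
Counterexamples (restrictor pairs failing the scope): 6.

6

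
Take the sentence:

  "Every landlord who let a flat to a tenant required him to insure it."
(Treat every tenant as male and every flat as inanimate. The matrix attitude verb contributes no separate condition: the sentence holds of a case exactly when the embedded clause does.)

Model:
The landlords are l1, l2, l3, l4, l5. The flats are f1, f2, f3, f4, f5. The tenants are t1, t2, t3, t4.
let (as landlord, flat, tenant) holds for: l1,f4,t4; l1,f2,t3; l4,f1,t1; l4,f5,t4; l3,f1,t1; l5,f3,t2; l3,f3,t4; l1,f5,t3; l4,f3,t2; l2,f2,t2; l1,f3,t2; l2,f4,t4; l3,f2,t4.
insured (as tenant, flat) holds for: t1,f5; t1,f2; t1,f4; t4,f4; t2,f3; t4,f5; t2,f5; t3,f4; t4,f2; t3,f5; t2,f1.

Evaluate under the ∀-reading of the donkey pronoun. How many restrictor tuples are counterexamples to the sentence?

"him" takes "a tenant" as antecedent and "it" takes "a flat"; both are donkey pronouns co-varying with the restrictor.
Strong reading: for every (l,f,t) with let(l,f,t), insured(t,f).
Restrictor triples: (l1,f2,t3)→insured(t3,f2) ✗  (l1,f3,t2)→insured(t2,f3) ✓  (l1,f4,t4)→insured(t4,f4) ✓  (l1,f5,t3)→insured(t3,f5) ✓  (l2,f2,t2)→insured(t2,f2) ✗  (l2,f4,t4)→insured(t4,f4) ✓  (l3,f1,t1)→insured(t1,f1) ✗  (l3,f2,t4)→insured(t4,f2) ✓  (l3,f3,t4)→insured(t4,f3) ✗  (l4,f1,t1)→insured(t1,f1) ✗  (l4,f3,t2)→insured(t2,f3) ✓  (l4,f5,t4)→insured(t4,f5) ✓  (l5,f3,t2)→insured(t2,f3) ✓
Counterexamples (restrictor triples failing the scope): 5.

5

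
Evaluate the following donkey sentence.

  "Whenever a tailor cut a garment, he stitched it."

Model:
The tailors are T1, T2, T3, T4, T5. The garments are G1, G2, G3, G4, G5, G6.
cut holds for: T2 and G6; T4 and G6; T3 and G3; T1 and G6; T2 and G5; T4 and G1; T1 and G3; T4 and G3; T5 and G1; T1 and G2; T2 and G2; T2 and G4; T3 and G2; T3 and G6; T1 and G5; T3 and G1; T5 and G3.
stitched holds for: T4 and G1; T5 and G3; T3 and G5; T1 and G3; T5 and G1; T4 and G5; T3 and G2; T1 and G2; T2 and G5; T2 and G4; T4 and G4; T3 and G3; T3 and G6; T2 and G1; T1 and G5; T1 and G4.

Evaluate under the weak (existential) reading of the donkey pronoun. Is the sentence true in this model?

True

"it" takes "a garment" as antecedent — a donkey pronoun bound across the clause boundary.
Weak reading: every tailor t with some cut-garment has at least one cut-garment g such that stitched(t,g).
Per tailor: T1:✓  T2:✓  T3:✓  T4:✓  T5:✓
Every tailor in the restrictor has a witness.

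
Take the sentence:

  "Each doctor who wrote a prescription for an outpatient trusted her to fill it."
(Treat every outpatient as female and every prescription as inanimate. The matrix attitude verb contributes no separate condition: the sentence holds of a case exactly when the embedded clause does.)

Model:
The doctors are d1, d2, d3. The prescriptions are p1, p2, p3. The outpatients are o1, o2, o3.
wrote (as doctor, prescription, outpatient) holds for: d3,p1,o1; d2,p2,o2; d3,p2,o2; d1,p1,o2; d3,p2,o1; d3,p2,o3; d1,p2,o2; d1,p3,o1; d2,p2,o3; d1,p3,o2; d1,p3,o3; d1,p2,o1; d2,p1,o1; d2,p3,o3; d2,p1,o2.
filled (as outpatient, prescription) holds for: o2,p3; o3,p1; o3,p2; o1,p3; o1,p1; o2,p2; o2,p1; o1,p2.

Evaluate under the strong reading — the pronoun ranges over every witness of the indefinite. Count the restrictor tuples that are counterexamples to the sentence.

2

"her" takes "an outpatient" as antecedent and "it" takes "a prescription"; both are donkey pronouns co-varying with the restrictor.
Strong reading: for every (d,p,o) with wrote(d,p,o), filled(o,p).
Restrictor triples: (d1,p1,o2)→filled(o2,p1) ✓  (d1,p2,o1)→filled(o1,p2) ✓  (d1,p2,o2)→filled(o2,p2) ✓  (d1,p3,o1)→filled(o1,p3) ✓  (d1,p3,o2)→filled(o2,p3) ✓  (d1,p3,o3)→filled(o3,p3) ✗  (d2,p1,o1)→filled(o1,p1) ✓  (d2,p1,o2)→filled(o2,p1) ✓  (d2,p2,o2)→filled(o2,p2) ✓  (d2,p2,o3)→filled(o3,p2) ✓  (d2,p3,o3)→filled(o3,p3) ✗  (d3,p1,o1)→filled(o1,p1) ✓  (d3,p2,o1)→filled(o1,p2) ✓  (d3,p2,o2)→filled(o2,p2) ✓  (d3,p2,o3)→filled(o3,p2) ✓
Counterexamples (restrictor triples failing the scope): 2.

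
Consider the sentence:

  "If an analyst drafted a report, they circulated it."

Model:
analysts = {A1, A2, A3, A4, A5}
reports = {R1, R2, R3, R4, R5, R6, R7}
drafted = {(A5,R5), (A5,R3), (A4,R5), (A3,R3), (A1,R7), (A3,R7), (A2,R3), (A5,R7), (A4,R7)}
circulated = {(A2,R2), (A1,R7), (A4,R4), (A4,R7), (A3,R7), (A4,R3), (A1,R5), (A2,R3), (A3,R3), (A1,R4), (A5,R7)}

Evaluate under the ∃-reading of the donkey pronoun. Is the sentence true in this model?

True

"it" takes "a report" as antecedent — a donkey pronoun bound across the clause boundary.
Weak reading: every analyst a with some drafted-report has at least one drafted-report r such that circulated(a,r).
Per analyst: A1:✓  A2:✓  A3:✓  A4:✓  A5:✓
Every analyst in the restrictor has a witness.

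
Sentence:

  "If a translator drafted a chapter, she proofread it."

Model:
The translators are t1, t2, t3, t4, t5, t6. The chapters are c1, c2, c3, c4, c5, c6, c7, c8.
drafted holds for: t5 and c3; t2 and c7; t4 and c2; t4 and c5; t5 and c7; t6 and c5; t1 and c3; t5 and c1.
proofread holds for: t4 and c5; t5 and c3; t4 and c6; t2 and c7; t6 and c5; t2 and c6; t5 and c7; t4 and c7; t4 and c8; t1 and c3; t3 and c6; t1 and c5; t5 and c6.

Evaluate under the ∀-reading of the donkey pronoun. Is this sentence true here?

False

"it" takes "a chapter" as antecedent — a donkey pronoun bound across the clause boundary.
Strong reading: for every (t,c) with drafted(t,c), proofread(t,c).
Restrictor pairs: (t1,c3) ✓  (t2,c7) ✓  (t4,c2) ✗  (t4,c5) ✓  (t5,c1) ✗  (t5,c3) ✓  (t5,c7) ✓  (t6,c5) ✓
Counterexample: (t4,c2) is in drafted but fails the scope.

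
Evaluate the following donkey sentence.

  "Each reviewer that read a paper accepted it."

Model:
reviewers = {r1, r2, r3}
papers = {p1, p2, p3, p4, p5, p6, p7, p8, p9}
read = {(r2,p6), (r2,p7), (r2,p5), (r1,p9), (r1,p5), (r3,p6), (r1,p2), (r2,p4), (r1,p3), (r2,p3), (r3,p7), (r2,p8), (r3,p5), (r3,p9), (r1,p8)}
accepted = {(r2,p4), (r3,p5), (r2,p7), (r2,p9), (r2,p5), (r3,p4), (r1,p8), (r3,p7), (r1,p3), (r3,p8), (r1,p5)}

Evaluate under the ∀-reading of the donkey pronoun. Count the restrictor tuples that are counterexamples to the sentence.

"it" takes "a paper" as antecedent — a donkey pronoun bound across the clause boundary.
Strong reading: for every (r,p) with read(r,p), accepted(r,p).
Restrictor pairs: (r1,p2) ✗  (r1,p3) ✓  (r1,p5) ✓  (r1,p8) ✓  (r1,p9) ✗  (r2,p3) ✗  (r2,p4) ✓  (r2,p5) ✓  (r2,p6) ✗  (r2,p7) ✓  (r2,p8) ✗  (r3,p5) ✓  (r3,p6) ✗  (r3,p7) ✓  (r3,p9) ✗
Counterexamples (restrictor pairs failing the scope): 7.

7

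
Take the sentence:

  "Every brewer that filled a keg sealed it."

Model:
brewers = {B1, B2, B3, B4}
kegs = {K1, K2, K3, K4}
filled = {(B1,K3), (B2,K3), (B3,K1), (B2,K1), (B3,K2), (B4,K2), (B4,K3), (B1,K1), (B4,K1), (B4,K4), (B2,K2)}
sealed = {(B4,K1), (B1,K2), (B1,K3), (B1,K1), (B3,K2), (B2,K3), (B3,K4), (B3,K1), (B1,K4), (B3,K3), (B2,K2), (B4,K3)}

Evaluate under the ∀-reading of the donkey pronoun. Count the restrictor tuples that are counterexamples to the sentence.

"it" takes "a keg" as antecedent — a donkey pronoun bound across the clause boundary.
Strong reading: for every (b,k) with filled(b,k), sealed(b,k).
Restrictor pairs: (B1,K1) ✓  (B1,K3) ✓  (B2,K1) ✗  (B2,K2) ✓  (B2,K3) ✓  (B3,K1) ✓  (B3,K2) ✓  (B4,K1) ✓  (B4,K2) ✗  (B4,K3) ✓  (B4,K4) ✗
Counterexamples (restrictor pairs failing the scope): 3.

3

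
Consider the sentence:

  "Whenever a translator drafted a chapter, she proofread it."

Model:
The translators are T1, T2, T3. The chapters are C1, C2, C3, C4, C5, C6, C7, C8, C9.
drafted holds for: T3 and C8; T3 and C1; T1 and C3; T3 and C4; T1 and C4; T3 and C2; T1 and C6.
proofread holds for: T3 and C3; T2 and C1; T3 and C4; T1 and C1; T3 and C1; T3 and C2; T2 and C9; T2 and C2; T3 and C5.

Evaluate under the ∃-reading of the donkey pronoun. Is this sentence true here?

"it" takes "a chapter" as antecedent — a donkey pronoun bound across the clause boundary.
Weak reading: every translator t with some drafted-chapter has at least one drafted-chapter c such that proofread(t,c).
Per translator: T1:✗  T3:✓
T1 has no witness among its drafted-chapters.

False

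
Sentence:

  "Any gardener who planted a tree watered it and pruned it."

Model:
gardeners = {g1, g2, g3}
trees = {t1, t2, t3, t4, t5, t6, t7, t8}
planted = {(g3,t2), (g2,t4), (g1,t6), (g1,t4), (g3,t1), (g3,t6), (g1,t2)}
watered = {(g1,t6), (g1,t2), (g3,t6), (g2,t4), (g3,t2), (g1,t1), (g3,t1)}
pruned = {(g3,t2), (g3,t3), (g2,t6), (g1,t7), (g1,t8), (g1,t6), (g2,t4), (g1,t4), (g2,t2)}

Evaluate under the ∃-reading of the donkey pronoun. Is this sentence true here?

"it" takes "a tree" as antecedent — a donkey pronoun bound across the clause boundary.
Weak reading: every gardener g with some planted-tree has at least one planted-tree t such that watered(g,t) ∧ pruned(g,t).
Per gardener: g1:✓  g2:✓  g3:✓
Every gardener in the restrictor has a witness.

True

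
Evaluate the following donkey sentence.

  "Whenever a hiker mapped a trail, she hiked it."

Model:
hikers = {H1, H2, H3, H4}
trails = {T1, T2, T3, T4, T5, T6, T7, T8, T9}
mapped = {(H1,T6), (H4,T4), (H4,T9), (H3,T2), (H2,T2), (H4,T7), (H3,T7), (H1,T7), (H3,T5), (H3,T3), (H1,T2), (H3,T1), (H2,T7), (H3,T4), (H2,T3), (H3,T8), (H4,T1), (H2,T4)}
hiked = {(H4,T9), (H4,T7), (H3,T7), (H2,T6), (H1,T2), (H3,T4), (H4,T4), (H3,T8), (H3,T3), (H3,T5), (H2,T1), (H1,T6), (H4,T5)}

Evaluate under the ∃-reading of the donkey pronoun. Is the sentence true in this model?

False

"it" takes "a trail" as antecedent — a donkey pronoun bound across the clause boundary.
Weak reading: every hiker h with some mapped-trail has at least one mapped-trail t such that hiked(h,t).
Per hiker: H1:✓  H2:✗  H3:✓  H4:✓
H2 has no witness among its mapped-trails.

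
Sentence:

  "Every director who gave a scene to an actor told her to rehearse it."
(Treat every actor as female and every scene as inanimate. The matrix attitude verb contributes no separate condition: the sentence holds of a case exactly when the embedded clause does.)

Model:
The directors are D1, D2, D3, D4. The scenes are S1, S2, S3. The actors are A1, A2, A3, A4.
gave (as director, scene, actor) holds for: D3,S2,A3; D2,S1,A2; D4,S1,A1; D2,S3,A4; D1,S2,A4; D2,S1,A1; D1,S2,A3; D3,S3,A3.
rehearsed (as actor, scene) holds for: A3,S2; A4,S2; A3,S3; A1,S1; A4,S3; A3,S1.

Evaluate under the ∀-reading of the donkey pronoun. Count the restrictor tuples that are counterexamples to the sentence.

1

"her" takes "an actor" as antecedent and "it" takes "a scene"; both are donkey pronouns co-varying with the restrictor.
Strong reading: for every (d,s,a) with gave(d,s,a), rehearsed(a,s).
Restrictor triples: (D1,S2,A3)→rehearsed(A3,S2) ✓  (D1,S2,A4)→rehearsed(A4,S2) ✓  (D2,S1,A1)→rehearsed(A1,S1) ✓  (D2,S1,A2)→rehearsed(A2,S1) ✗  (D2,S3,A4)→rehearsed(A4,S3) ✓  (D3,S2,A3)→rehearsed(A3,S2) ✓  (D3,S3,A3)→rehearsed(A3,S3) ✓  (D4,S1,A1)→rehearsed(A1,S1) ✓
Counterexamples (restrictor triples failing the scope): 1.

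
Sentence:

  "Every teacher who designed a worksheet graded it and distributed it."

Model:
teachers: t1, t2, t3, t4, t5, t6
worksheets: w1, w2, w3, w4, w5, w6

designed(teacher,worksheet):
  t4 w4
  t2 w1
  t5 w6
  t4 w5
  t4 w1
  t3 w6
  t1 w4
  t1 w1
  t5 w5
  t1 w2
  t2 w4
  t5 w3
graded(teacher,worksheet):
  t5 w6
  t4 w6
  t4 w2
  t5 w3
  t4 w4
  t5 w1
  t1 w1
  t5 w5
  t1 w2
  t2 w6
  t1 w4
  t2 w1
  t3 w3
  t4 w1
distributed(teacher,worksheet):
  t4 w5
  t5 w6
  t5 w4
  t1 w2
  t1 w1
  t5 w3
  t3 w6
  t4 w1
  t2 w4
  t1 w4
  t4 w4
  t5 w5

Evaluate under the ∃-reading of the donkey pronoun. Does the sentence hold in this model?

False

"it" takes "a worksheet" as antecedent — a donkey pronoun bound across the clause boundary.
Weak reading: every teacher t with some designed-worksheet has at least one designed-worksheet w such that graded(t,w) ∧ distributed(t,w).
Per teacher: t1:✓  t2:✗  t3:✗  t4:✓  t5:✓
t2 has no witness among its designed-worksheets.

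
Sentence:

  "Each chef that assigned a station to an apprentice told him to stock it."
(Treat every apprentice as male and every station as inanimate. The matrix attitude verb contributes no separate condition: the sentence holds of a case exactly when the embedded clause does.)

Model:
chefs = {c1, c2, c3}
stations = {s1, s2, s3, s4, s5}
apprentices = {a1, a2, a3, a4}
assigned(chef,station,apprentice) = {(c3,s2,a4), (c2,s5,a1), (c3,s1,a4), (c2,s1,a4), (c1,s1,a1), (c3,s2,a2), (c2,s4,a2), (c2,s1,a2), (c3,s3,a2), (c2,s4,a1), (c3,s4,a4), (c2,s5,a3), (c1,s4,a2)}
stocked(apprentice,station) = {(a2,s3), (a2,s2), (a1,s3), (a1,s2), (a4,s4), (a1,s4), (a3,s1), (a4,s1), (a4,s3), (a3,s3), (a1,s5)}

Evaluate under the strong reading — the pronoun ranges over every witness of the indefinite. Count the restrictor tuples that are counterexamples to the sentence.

6

"him" takes "an apprentice" as antecedent and "it" takes "a station"; both are donkey pronouns co-varying with the restrictor.
Strong reading: for every (c,s,a) with assigned(c,s,a), stocked(a,s).
Restrictor triples: (c1,s1,a1)→stocked(a1,s1) ✗  (c1,s4,a2)→stocked(a2,s4) ✗  (c2,s1,a2)→stocked(a2,s1) ✗  (c2,s1,a4)→stocked(a4,s1) ✓  (c2,s4,a1)→stocked(a1,s4) ✓  (c2,s4,a2)→stocked(a2,s4) ✗  (c2,s5,a1)→stocked(a1,s5) ✓  (c2,s5,a3)→stocked(a3,s5) ✗  (c3,s1,a4)→stocked(a4,s1) ✓  (c3,s2,a2)→stocked(a2,s2) ✓  (c3,s2,a4)→stocked(a4,s2) ✗  (c3,s3,a2)→stocked(a2,s3) ✓  (c3,s4,a4)→stocked(a4,s4) ✓
Counterexamples (restrictor triples failing the scope): 6.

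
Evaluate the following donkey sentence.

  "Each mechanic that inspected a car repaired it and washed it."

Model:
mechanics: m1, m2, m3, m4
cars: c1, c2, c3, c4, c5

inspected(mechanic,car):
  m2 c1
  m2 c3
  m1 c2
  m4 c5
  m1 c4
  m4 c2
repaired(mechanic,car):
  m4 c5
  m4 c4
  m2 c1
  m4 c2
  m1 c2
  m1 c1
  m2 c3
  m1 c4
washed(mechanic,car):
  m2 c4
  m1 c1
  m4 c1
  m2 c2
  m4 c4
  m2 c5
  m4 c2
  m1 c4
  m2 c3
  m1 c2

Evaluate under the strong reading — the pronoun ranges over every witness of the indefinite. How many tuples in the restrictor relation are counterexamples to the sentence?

2

"it" takes "a car" as antecedent — a donkey pronoun bound across the clause boundary.
Strong reading: for every (m,c) with inspected(m,c), repaired(m,c) ∧ washed(m,c).
Restrictor pairs: (m1,c2) ✓  (m1,c4) ✓  (m2,c1) ✗  (m2,c3) ✓  (m4,c2) ✓  (m4,c5) ✗
Counterexamples (restrictor pairs failing the scope): 2.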